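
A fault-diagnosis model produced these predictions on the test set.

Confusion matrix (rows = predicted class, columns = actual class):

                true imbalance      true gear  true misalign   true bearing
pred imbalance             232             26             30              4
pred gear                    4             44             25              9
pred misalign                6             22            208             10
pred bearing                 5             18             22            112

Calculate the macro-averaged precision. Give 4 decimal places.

Per-class precision (TP/(TP+FP)):
  imbalance: TP=232, FP=26+30+4=60 → 232/292 = 0.79452
  gear: TP=44, FP=4+25+9=38 → 44/82 = 0.53659
  misalign: TP=208, FP=6+22+10=38 → 208/246 = 0.84553
  bearing: TP=112, FP=5+18+22=45 → 112/157 = 0.71338
Macro-precision = mean = (0.79452 + 0.53659 + 0.84553 + 0.71338) / 4 = 0.7225

0.7225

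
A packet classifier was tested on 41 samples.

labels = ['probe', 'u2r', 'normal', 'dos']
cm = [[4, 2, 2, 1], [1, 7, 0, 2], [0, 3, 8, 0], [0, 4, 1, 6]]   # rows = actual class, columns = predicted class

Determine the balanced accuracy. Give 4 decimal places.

0.6043

Balanced accuracy = mean of per-class recall.
  probe: recall = 4/9 = 0.44444
  u2r: recall = 7/10 = 0.70000
  normal: recall = 8/11 = 0.72727
  dos: recall = 6/11 = 0.54545
Mean = (0.44444 + 0.70000 + 0.72727 + 0.54545) / 4 = 0.6043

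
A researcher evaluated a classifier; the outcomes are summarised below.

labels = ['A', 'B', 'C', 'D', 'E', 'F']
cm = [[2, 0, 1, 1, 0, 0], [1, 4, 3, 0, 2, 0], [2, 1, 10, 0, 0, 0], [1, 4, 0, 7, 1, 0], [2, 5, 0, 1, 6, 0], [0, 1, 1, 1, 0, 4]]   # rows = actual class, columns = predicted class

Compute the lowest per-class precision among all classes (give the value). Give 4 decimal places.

0.2500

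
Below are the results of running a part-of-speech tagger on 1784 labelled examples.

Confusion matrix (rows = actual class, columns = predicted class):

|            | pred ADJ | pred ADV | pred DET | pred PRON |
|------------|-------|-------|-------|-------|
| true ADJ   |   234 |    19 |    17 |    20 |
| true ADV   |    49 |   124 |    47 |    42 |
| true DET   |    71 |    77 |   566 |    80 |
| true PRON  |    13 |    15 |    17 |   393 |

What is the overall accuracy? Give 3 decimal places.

0.738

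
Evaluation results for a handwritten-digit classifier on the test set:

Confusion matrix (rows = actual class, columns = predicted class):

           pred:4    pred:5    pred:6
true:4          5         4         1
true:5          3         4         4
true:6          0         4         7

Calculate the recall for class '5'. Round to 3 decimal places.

One-vs-rest for '5': TP = diagonal; FP = other classes predicted '5'; FN = '5' predicted as other.
recall = TP/(TP+FN).
5: TP=4, FN=3+4=7 → 4/11 = 0.3636

0.364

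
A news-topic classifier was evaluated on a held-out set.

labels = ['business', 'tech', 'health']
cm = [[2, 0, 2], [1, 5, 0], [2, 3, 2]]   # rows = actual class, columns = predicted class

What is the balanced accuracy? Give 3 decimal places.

0.540

Balanced accuracy = mean of per-class recall.
  business: recall = 2/4 = 0.5000
  tech: recall = 5/6 = 0.8333
  health: recall = 2/7 = 0.2857
Mean = (0.5000 + 0.8333 + 0.2857) / 3 = 0.540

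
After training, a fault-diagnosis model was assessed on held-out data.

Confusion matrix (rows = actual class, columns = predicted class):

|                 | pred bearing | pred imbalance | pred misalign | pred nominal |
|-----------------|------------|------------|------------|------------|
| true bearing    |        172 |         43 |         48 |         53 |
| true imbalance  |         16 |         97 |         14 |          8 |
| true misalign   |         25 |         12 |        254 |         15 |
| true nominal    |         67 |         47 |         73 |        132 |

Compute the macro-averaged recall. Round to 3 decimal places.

0.627

Per-class recall (TP/(TP+FN)):
  bearing: TP=172, FN=43+48+53=144 → 172/316 = 0.5443
  imbalance: TP=97, FN=16+14+8=38 → 97/135 = 0.7185
  misalign: TP=254, FN=25+12+15=52 → 254/306 = 0.8301
  nominal: TP=132, FN=67+47+73=187 → 132/319 = 0.4138
Macro-recall = mean = (0.5443 + 0.7185 + 0.8301 + 0.4138) / 4 = 0.627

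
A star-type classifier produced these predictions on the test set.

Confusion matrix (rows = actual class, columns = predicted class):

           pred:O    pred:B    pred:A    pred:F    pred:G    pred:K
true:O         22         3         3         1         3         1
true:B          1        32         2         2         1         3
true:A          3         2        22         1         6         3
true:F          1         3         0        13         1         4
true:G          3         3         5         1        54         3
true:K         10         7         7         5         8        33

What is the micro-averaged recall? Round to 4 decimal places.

Micro-averaging pools counts across classes: ΣTP=176, ΣFP=96, ΣFN=96.
Micro-recall = TP/(TP+FN) on pooled counts = 0.6471 (equals overall accuracy in single-label multiclass).

0.6471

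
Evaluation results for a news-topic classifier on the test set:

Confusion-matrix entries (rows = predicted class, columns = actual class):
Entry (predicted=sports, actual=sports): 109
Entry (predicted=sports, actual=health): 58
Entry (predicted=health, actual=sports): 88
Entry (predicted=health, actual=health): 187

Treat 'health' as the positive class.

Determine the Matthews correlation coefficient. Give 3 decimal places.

0.325

MCC = (TP·TN − FP·FN) / √((TP+FP)(TP+FN)(TN+FP)(TN+FN))
Numerator = 187·109 − 88·58 = 15279
Denominator = √(275·245·197·167) = √2216570125 = 47080.4644
MCC = 15279 / 47080.4644 = 0.325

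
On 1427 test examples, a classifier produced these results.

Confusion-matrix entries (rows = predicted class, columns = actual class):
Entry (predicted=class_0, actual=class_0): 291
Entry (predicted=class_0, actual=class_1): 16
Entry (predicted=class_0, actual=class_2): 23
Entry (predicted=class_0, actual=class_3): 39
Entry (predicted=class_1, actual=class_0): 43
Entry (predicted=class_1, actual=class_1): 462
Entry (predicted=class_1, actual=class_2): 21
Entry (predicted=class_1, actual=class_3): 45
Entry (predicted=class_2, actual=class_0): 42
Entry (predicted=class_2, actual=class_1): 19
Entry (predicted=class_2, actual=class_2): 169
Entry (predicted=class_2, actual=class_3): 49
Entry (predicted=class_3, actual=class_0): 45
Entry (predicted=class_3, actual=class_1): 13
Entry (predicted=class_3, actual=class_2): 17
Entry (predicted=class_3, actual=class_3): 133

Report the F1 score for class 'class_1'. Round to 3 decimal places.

0.855

One-vs-rest for 'class_1': TP = diagonal; FP = other classes predicted 'class_1'; FN = 'class_1' predicted as other.
F1 score = 2·TP/(2·TP+FP+FN).
class_1: TP=462, FP=43+21+45=109, FN=16+19+13=48 → 924/1081 = 0.8548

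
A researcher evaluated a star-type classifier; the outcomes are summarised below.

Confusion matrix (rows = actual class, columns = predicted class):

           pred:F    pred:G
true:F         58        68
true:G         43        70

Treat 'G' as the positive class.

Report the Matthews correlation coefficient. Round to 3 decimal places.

MCC = (TP·TN − FP·FN) / √((TP+FP)(TP+FN)(TN+FP)(TN+FN))
Numerator = 70·58 − 68·43 = 1136
Denominator = √(138·113·126·101) = √198449244 = 14087.2014
MCC = 1136 / 14087.2014 = 0.081

0.081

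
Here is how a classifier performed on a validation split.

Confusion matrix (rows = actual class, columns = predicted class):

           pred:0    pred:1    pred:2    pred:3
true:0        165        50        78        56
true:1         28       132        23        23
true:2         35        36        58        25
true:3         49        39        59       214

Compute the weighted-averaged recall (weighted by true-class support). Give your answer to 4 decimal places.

Per-class recall (TP/(TP+FN)):
  0: TP=165, FN=50+78+56=184 → 165/349 = 0.47278
  1: TP=132, FN=28+23+23=74 → 132/206 = 0.64078
  2: TP=58, FN=35+36+25=96 → 58/154 = 0.37662
  3: TP=214, FN=49+39+59=147 → 214/361 = 0.59280
Weighted-recall = Σ (supportᵢ/N)·recallᵢ with N=1070: (349/1070)·0.47278 + (206/1070)·0.64078 + (154/1070)·0.37662 + (361/1070)·0.59280 = 0.5318

0.5318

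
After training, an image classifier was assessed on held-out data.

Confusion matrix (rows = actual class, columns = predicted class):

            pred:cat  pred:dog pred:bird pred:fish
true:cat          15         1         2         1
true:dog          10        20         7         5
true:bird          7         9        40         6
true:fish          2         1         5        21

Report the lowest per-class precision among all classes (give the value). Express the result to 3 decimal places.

0.441

Per-class precision (TP/(TP+FP)):
  cat: TP=15, FP=10+7+2=19 → 15/34 = 0.4412
  dog: TP=20, FP=1+9+1=11 → 20/31 = 0.6452
  bird: TP=40, FP=2+7+5=14 → 40/54 = 0.7407
  fish: TP=21, FP=1+5+6=12 → 21/33 = 0.6364
Lowest is class 'cat' with precision = 0.441.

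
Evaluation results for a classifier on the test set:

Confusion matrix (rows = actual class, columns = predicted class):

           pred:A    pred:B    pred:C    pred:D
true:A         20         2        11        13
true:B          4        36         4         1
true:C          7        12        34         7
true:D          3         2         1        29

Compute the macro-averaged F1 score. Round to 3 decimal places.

Per-class F1 score (2·TP/(2·TP+FP+FN)):
  A: TP=20, FP=4+7+3=14, FN=2+11+13=26 → 40/80 = 0.5000
  B: TP=36, FP=2+12+2=16, FN=4+4+1=9 → 72/97 = 0.7423
  C: TP=34, FP=11+4+1=16, FN=7+12+7=26 → 68/110 = 0.6182
  D: TP=29, FP=13+1+7=21, FN=3+2+1=6 → 58/85 = 0.6824
Macro-F1 score = mean = (0.5000 + 0.7423 + 0.6182 + 0.6824) / 4 = 0.636

0.636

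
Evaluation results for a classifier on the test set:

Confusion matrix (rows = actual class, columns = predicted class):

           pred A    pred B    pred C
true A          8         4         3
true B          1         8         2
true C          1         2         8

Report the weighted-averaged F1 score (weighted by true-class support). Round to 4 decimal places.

0.6479

Per-class F1 score (2·TP/(2·TP+FP+FN)):
  A: TP=8, FP=1+1=2, FN=4+3=7 → 16/25 = 0.64000
  B: TP=8, FP=4+2=6, FN=1+2=3 → 16/25 = 0.64000
  C: TP=8, FP=3+2=5, FN=1+2=3 → 16/24 = 0.66667
Weighted-F1 score = Σ (supportᵢ/N)·F1 scoreᵢ with N=37: (15/37)·0.64000 + (11/37)·0.64000 + (11/37)·0.66667 = 0.6479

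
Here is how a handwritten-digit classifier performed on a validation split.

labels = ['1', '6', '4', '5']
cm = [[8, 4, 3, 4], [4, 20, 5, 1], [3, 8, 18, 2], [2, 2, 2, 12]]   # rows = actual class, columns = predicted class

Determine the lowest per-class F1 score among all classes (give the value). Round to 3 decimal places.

0.444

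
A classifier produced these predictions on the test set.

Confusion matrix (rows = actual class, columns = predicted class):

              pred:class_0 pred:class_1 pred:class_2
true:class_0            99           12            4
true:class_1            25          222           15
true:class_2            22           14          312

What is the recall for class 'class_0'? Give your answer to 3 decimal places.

0.861

recall = TP/(TP+FN).
class_0: TP=99, FN=12+4=16 → 99/115 = 0.8609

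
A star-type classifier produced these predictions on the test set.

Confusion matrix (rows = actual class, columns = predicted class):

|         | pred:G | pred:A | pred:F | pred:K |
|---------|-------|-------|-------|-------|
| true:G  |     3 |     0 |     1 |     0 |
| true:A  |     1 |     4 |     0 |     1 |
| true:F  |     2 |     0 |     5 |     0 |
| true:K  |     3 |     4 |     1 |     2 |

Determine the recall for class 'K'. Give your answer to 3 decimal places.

One-vs-rest for 'K': TP = diagonal; FP = other classes predicted 'K'; FN = 'K' predicted as other.
recall = TP/(TP+FN).
K: TP=2, FN=3+4+1=8 → 2/10 = 0.2000

0.200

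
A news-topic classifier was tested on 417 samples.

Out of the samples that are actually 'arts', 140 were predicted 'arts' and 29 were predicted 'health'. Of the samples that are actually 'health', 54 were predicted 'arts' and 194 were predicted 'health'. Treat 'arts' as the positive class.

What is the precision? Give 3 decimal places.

0.722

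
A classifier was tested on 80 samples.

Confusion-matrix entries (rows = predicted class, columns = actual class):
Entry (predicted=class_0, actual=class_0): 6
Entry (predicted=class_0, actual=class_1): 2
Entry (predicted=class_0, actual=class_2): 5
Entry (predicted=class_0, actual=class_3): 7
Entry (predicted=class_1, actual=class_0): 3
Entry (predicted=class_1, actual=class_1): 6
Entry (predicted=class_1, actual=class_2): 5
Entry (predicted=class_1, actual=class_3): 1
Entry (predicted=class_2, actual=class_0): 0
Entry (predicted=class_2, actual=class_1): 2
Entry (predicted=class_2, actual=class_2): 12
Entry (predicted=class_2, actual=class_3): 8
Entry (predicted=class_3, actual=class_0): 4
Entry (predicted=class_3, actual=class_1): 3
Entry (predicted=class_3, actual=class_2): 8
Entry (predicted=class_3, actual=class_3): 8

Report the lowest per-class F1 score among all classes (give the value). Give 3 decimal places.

0.340

Per-class F1 score (2·TP/(2·TP+FP+FN)):
  class_0: TP=6, FP=2+5+7=14, FN=3+0+4=7 → 12/33 = 0.3636
  class_1: TP=6, FP=3+5+1=9, FN=2+2+3=7 → 12/28 = 0.4286
  class_2: TP=12, FP=0+2+8=10, FN=5+5+8=18 → 24/52 = 0.4615
  class_3: TP=8, FP=4+3+8=15, FN=7+1+8=16 → 16/47 = 0.3404
Lowest is class 'class_3' with F1 score = 0.340.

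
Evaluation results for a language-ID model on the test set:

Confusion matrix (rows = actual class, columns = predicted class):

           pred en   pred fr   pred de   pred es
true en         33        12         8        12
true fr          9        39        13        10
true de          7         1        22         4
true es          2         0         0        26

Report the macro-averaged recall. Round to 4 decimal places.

0.6582

Per-class recall (TP/(TP+FN)):
  en: TP=33, FN=12+8+12=32 → 33/65 = 0.50769
  fr: TP=39, FN=9+13+10=32 → 39/71 = 0.54930
  de: TP=22, FN=7+1+4=12 → 22/34 = 0.64706
  es: TP=26, FN=2+0+0=2 → 26/28 = 0.92857
Macro-recall = mean = (0.50769 + 0.54930 + 0.64706 + 0.92857) / 4 = 0.6582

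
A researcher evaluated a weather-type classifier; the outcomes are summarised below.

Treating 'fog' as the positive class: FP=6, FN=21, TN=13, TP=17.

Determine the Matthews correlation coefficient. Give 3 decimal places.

0.126

MCC = (TP·TN − FP·FN) / √((TP+FP)(TP+FN)(TN+FP)(TN+FN))
Numerator = 17·13 − 6·21 = 95
Denominator = √(23·38·19·34) = √564604 = 751.4014
MCC = 95 / 751.4014 = 0.126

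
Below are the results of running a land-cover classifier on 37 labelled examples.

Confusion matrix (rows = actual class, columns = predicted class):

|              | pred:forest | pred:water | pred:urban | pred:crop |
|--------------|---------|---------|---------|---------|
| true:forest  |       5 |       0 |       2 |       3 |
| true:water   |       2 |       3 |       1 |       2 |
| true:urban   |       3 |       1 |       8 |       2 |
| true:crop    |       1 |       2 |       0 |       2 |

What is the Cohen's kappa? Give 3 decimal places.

Observed agreement pₒ = trace/N = 18/37 = 0.4865
Expected agreement pₑ = Σ (rowᵢ·colᵢ)/N² = (10·11 + 8·6 + 14·11 + 5·9)/37² = 0.2608
κ = (pₒ − pₑ)/(1 − pₑ) = (0.4865 − 0.2608)/(1 − 0.2608) = 0.305

0.305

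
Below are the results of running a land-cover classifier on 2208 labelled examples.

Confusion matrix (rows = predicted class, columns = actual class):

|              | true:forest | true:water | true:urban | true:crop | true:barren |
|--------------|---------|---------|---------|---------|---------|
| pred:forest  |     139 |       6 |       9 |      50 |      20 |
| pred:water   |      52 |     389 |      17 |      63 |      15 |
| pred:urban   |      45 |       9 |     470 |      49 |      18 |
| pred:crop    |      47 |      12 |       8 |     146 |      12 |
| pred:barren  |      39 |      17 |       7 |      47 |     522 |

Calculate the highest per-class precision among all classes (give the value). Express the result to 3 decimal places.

0.826

Per-class precision (TP/(TP+FP)):
  forest: TP=139, FP=6+9+50+20=85 → 139/224 = 0.6205
  water: TP=389, FP=52+17+63+15=147 → 389/536 = 0.7257
  urban: TP=470, FP=45+9+49+18=121 → 470/591 = 0.7953
  crop: TP=146, FP=47+12+8+12=79 → 146/225 = 0.6489
  barren: TP=522, FP=39+17+7+47=110 → 522/632 = 0.8259
Highest is class 'barren' with precision = 0.826.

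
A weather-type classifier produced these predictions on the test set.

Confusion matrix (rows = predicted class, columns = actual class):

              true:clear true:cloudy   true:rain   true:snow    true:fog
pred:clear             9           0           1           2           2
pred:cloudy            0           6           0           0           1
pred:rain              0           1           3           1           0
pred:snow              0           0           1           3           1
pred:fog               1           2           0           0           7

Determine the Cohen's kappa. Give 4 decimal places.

Observed agreement pₒ = trace/N = 28/41 = 0.68293
Expected agreement pₑ = Σ (rowᵢ·colᵢ)/N² = (10·14 + 9·7 + 5·5 + 6·5 + 11·10)/41² = 0.21892
κ = (pₒ − pₑ)/(1 − pₑ) = (0.68293 − 0.21892)/(1 − 0.21892) = 0.5941

0.5941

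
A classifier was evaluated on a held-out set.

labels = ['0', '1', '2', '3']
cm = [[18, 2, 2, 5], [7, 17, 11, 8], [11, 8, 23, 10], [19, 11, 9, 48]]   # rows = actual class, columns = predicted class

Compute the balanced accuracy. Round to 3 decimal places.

0.514

Balanced accuracy = mean of per-class recall.
  0: recall = 18/27 = 0.6667
  1: recall = 17/43 = 0.3953
  2: recall = 23/52 = 0.4423
  3: recall = 48/87 = 0.5517
Mean = (0.6667 + 0.3953 + 0.4423 + 0.5517) / 4 = 0.514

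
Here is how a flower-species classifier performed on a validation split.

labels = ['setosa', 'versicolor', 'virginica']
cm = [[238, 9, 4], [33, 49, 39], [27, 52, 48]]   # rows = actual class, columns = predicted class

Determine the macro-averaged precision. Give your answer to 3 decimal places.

Per-class precision (TP/(TP+FP)):
  setosa: TP=238, FP=33+27=60 → 238/298 = 0.7987
  versicolor: TP=49, FP=9+52=61 → 49/110 = 0.4455
  virginica: TP=48, FP=4+39=43 → 48/91 = 0.5275
Macro-precision = mean = (0.7987 + 0.4455 + 0.5275) / 3 = 0.591

0.591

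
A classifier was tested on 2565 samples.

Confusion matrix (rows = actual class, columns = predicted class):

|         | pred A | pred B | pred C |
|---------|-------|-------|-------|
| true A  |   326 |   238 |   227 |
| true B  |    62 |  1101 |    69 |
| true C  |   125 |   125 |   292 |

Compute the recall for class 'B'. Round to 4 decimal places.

Treat 'B' as positive and all other classes as negative.
recall = TP/(TP+FN).
B: TP=1101, FN=62+69=131 → 1101/1232 = 0.89367

0.8937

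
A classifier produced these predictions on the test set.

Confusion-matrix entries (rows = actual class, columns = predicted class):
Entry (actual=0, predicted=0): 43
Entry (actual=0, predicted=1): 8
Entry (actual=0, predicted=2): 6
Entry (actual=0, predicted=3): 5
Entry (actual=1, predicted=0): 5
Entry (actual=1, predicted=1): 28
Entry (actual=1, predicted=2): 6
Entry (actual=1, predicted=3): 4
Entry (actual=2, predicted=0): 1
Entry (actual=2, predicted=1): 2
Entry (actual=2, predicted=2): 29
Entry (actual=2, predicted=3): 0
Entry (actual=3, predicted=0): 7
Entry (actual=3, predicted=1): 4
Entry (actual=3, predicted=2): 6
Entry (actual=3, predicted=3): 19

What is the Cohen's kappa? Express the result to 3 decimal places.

Observed agreement pₒ = trace/N = 119/173 = 0.6879
Expected agreement pₑ = Σ (rowᵢ·colᵢ)/N² = (62·56 + 43·42 + 32·47 + 36·28)/173² = 0.2603
κ = (pₒ − pₑ)/(1 − pₑ) = (0.6879 − 0.2603)/(1 − 0.2603) = 0.578

0.578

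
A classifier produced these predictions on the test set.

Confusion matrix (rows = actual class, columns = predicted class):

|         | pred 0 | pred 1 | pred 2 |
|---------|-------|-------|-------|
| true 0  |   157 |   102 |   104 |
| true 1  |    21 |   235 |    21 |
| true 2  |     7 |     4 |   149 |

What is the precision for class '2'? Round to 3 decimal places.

0.544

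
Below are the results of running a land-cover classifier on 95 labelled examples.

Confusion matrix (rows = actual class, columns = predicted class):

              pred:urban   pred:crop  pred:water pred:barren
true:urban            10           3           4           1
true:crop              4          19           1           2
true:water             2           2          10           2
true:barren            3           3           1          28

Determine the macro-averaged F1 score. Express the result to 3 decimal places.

Per-class F1 score (2·TP/(2·TP+FP+FN)):
  urban: TP=10, FP=4+2+3=9, FN=3+4+1=8 → 20/37 = 0.5405
  crop: TP=19, FP=3+2+3=8, FN=4+1+2=7 → 38/53 = 0.7170
  water: TP=10, FP=4+1+1=6, FN=2+2+2=6 → 20/32 = 0.6250
  barren: TP=28, FP=1+2+2=5, FN=3+3+1=7 → 56/68 = 0.8235
Macro-F1 score = mean = (0.5405 + 0.7170 + 0.6250 + 0.8235) / 4 = 0.677

0.677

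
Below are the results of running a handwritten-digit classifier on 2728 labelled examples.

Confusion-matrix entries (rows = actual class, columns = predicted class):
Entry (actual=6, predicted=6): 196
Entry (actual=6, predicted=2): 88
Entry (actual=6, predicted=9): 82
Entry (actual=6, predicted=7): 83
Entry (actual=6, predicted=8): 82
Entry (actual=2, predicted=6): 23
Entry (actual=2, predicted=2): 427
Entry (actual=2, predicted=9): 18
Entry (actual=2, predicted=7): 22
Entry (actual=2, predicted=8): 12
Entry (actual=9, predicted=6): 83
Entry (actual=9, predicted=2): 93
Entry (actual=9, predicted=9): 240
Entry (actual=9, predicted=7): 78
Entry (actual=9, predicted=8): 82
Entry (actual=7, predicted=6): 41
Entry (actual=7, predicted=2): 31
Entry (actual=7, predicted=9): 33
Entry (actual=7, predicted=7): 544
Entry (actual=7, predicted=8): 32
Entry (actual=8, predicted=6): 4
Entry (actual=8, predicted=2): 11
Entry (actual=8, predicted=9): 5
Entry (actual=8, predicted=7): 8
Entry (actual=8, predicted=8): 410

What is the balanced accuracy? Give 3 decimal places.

Balanced accuracy = mean of per-class recall.
  6: recall = 196/531 = 0.3691
  2: recall = 427/502 = 0.8506
  9: recall = 240/576 = 0.4167
  7: recall = 544/681 = 0.7988
  8: recall = 410/438 = 0.9361
Mean = (0.3691 + 0.8506 + 0.4167 + 0.7988 + 0.9361) / 5 = 0.674

0.674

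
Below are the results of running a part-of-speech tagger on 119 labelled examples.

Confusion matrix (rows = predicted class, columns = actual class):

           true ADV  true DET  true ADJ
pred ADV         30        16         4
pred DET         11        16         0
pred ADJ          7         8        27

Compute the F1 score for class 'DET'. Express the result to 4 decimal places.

0.4776

Take TP from the diagonal, FP from the rest of the 'DET' prediction marginal, FN from the rest of the 'DET' actual marginal.
F1 score = 2·TP/(2·TP+FP+FN).
DET: TP=16, FP=11+0=11, FN=16+8=24 → 32/67 = 0.47761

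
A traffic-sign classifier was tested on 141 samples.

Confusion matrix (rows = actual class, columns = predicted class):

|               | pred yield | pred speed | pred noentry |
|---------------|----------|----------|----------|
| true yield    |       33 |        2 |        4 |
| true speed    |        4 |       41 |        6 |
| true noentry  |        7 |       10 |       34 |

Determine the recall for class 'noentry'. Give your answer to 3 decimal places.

0.667

Treat 'noentry' as positive and all other classes as negative.
recall = TP/(TP+FN).
noentry: TP=34, FN=7+10=17 → 34/51 = 0.6667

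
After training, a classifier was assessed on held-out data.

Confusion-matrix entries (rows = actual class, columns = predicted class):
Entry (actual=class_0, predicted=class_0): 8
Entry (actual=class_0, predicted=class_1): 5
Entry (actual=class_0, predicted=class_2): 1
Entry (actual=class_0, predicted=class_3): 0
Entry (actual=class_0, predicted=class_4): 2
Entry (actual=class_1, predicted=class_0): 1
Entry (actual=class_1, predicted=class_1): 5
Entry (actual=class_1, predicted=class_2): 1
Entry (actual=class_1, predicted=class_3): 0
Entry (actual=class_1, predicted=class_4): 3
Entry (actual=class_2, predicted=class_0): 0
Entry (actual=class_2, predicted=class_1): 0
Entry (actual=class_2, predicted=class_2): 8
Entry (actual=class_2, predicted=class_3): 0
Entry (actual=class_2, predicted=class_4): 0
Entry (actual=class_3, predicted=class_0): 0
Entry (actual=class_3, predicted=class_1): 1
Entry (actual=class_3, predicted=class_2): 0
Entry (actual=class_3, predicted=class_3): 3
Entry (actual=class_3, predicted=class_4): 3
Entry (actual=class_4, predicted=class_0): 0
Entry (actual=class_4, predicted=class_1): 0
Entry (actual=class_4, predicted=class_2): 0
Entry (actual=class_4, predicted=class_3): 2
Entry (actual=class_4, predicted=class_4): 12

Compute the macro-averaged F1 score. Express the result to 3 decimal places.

0.642

Per-class F1 score (2·TP/(2·TP+FP+FN)):
  class_0: TP=8, FP=1+0+0+0=1, FN=5+1+0+2=8 → 16/25 = 0.6400
  class_1: TP=5, FP=5+0+1+0=6, FN=1+1+0+3=5 → 10/21 = 0.4762
  class_2: TP=8, FP=1+1+0+0=2, FN=0+0+0+0=0 → 16/18 = 0.8889
  class_3: TP=3, FP=0+0+0+2=2, FN=0+1+0+3=4 → 6/12 = 0.5000
  class_4: TP=12, FP=2+3+0+3=8, FN=0+0+0+2=2 → 24/34 = 0.7059
Macro-F1 score = mean = (0.6400 + 0.4762 + 0.8889 + 0.5000 + 0.7059) / 5 = 0.642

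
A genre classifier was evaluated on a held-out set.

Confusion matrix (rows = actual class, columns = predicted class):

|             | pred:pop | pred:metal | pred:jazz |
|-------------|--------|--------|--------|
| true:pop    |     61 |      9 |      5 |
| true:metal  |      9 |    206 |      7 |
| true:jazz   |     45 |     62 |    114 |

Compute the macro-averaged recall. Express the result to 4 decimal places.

0.7524

Per-class recall (TP/(TP+FN)):
  pop: TP=61, FN=9+5=14 → 61/75 = 0.81333
  metal: TP=206, FN=9+7=16 → 206/222 = 0.92793
  jazz: TP=114, FN=45+62=107 → 114/221 = 0.51584
Macro-recall = mean = (0.81333 + 0.92793 + 0.51584) / 3 = 0.7524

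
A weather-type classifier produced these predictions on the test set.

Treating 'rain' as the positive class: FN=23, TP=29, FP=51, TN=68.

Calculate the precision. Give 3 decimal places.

Precision = TP/(TP+FP) = 29/(29+51) = 29/80 = 0.363

0.363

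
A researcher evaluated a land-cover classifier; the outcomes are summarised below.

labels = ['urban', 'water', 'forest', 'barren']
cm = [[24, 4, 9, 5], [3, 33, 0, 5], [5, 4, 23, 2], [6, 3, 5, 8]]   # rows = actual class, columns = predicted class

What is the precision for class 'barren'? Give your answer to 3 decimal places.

One-vs-rest for 'barren': TP = diagonal; FP = other classes predicted 'barren'; FN = 'barren' predicted as other.
precision = TP/(TP+FP).
barren: TP=8, FP=5+5+2=12 → 8/20 = 0.4000

0.400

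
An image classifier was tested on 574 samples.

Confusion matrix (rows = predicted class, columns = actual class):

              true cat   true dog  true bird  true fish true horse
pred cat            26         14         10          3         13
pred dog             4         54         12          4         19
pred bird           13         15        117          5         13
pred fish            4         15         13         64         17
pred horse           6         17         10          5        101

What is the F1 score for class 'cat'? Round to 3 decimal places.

0.437

One-vs-rest for 'cat': TP = diagonal; FP = other classes predicted 'cat'; FN = 'cat' predicted as other.
F1 score = 2·TP/(2·TP+FP+FN).
cat: TP=26, FP=14+10+3+13=40, FN=4+13+4+6=27 → 52/119 = 0.4370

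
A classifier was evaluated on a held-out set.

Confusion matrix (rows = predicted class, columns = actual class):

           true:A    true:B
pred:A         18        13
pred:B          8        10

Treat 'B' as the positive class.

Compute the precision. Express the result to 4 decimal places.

0.5556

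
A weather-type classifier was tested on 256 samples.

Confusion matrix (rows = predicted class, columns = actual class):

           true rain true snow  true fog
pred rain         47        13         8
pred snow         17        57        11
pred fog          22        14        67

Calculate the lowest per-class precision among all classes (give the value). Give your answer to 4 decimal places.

0.6505

Per-class precision (TP/(TP+FP)):
  rain: TP=47, FP=13+8=21 → 47/68 = 0.69118
  snow: TP=57, FP=17+11=28 → 57/85 = 0.67059
  fog: TP=67, FP=22+14=36 → 67/103 = 0.65049
Lowest is class 'fog' with precision = 0.6505.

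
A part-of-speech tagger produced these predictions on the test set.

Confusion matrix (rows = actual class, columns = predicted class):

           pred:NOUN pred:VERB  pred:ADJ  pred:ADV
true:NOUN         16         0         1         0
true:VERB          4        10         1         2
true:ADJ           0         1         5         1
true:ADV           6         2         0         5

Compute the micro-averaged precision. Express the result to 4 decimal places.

Micro-averaging pools counts across classes: ΣTP=36, ΣFP=18, ΣFN=18.
Micro-precision = TP/(TP+FP) on pooled counts = 0.6667 (equals overall accuracy in single-label multiclass).

0.6667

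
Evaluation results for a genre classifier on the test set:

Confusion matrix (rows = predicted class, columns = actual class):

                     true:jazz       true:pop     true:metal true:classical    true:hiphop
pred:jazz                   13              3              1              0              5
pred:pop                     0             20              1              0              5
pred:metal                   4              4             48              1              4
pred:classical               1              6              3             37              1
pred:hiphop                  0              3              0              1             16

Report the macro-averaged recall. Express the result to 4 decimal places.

0.7297

Per-class recall (TP/(TP+FN)):
  jazz: TP=13, FN=0+4+1+0=5 → 13/18 = 0.72222
  pop: TP=20, FN=3+4+6+3=16 → 20/36 = 0.55556
  metal: TP=48, FN=1+1+3+0=5 → 48/53 = 0.90566
  classical: TP=37, FN=0+0+1+1=2 → 37/39 = 0.94872
  hiphop: TP=16, FN=5+5+4+1=15 → 16/31 = 0.51613
Macro-recall = mean = (0.72222 + 0.55556 + 0.90566 + 0.94872 + 0.51613) / 5 = 0.7297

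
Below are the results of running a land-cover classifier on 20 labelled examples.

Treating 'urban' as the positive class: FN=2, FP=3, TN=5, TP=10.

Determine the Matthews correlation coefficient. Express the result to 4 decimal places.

0.4708

MCC = (TP·TN − FP·FN) / √((TP+FP)(TP+FN)(TN+FP)(TN+FN))
Numerator = 10·5 − 3·2 = 44
Denominator = √(13·12·8·7) = √8736 = 93.4666
MCC = 44 / 93.4666 = 0.4708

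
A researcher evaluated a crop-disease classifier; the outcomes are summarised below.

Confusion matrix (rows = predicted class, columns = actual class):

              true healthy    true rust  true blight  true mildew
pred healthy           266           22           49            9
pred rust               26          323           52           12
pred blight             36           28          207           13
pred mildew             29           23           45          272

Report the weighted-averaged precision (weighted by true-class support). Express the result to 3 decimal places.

Per-class precision (TP/(TP+FP)):
  healthy: TP=266, FP=22+49+9=80 → 266/346 = 0.7688
  rust: TP=323, FP=26+52+12=90 → 323/413 = 0.7821
  blight: TP=207, FP=36+28+13=77 → 207/284 = 0.7289
  mildew: TP=272, FP=29+23+45=97 → 272/369 = 0.7371
Weighted-precision = Σ (supportᵢ/N)·precisionᵢ with N=1412: (357/1412)·0.7688 + (396/1412)·0.7821 + (353/1412)·0.7289 + (306/1412)·0.7371 = 0.756

0.756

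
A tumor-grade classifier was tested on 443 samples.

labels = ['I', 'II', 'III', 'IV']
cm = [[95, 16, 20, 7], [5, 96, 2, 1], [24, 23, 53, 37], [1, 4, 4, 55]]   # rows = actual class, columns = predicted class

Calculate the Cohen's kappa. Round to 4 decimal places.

Observed agreement pₒ = trace/N = 299/443 = 0.67494
Expected agreement pₑ = Σ (rowᵢ·colᵢ)/N² = (138·125 + 104·139 + 137·79 + 64·100)/443² = 0.24932
κ = (pₒ − pₑ)/(1 − pₑ) = (0.67494 − 0.24932)/(1 − 0.24932) = 0.5670

0.5670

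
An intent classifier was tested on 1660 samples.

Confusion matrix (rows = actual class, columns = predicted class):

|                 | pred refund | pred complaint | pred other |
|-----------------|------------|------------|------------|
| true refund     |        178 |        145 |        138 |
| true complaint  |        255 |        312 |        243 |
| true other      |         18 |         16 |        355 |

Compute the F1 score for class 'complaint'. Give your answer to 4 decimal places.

One-vs-rest for 'complaint': TP = diagonal; FP = other classes predicted 'complaint'; FN = 'complaint' predicted as other.
F1 score = 2·TP/(2·TP+FP+FN).
complaint: TP=312, FP=145+16=161, FN=255+243=498 → 624/1283 = 0.48636

0.4864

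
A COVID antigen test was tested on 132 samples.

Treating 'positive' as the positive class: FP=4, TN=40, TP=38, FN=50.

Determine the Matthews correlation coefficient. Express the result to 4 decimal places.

MCC = (TP·TN − FP·FN) / √((TP+FP)(TP+FN)(TN+FP)(TN+FN))
Numerator = 38·40 − 4·50 = 1320
Denominator = √(42·88·44·90) = √14636160 = 3825.7235
MCC = 1320 / 3825.7235 = 0.3450

0.3450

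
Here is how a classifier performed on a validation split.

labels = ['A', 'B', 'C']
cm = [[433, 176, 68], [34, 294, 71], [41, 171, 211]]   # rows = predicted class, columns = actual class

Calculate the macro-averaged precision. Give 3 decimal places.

0.625

Per-class precision (TP/(TP+FP)):
  A: TP=433, FP=176+68=244 → 433/677 = 0.6396
  B: TP=294, FP=34+71=105 → 294/399 = 0.7368
  C: TP=211, FP=41+171=212 → 211/423 = 0.4988
Macro-precision = mean = (0.6396 + 0.7368 + 0.4988) / 3 = 0.625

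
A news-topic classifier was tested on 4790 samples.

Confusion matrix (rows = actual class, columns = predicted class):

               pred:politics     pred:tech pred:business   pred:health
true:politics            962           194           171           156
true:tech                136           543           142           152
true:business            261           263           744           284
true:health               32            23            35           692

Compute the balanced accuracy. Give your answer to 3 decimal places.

0.643

Balanced accuracy = mean of per-class recall.
  politics: recall = 962/1483 = 0.6487
  tech: recall = 543/973 = 0.5581
  business: recall = 744/1552 = 0.4794
  health: recall = 692/782 = 0.8849
Mean = (0.6487 + 0.5581 + 0.4794 + 0.8849) / 4 = 0.643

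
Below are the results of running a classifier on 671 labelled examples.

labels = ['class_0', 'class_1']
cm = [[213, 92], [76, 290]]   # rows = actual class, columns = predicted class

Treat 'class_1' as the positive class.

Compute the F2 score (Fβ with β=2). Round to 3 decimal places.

Fβ = (1+β²)·TP / ((1+β²)·TP + β²·FN + FP), with β²=4
= 5·290 / (5·290 + 4·76 + 92) = 0.785

0.785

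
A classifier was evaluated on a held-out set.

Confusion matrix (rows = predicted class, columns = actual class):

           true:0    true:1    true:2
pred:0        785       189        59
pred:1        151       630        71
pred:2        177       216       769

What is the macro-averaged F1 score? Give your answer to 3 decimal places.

0.715

Per-class F1 score (2·TP/(2·TP+FP+FN)):
  0: TP=785, FP=189+59=248, FN=151+177=328 → 1570/2146 = 0.7316
  1: TP=630, FP=151+71=222, FN=189+216=405 → 1260/1887 = 0.6677
  2: TP=769, FP=177+216=393, FN=59+71=130 → 1538/2061 = 0.7462
Macro-F1 score = mean = (0.7316 + 0.6677 + 0.7462) / 3 = 0.715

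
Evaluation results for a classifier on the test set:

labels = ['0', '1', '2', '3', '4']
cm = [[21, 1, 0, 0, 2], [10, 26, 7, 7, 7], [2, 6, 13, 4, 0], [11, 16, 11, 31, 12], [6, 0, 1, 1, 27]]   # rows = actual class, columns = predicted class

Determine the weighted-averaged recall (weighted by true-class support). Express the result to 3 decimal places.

0.532

Per-class recall (TP/(TP+FN)):
  0: TP=21, FN=1+0+0+2=3 → 21/24 = 0.8750
  1: TP=26, FN=10+7+7+7=31 → 26/57 = 0.4561
  2: TP=13, FN=2+6+4+0=12 → 13/25 = 0.5200
  3: TP=31, FN=11+16+11+12=50 → 31/81 = 0.3827
  4: TP=27, FN=6+0+1+1=8 → 27/35 = 0.7714
Weighted-recall = Σ (supportᵢ/N)·recallᵢ with N=222: (24/222)·0.8750 + (57/222)·0.4561 + (25/222)·0.5200 + (81/222)·0.3827 + (35/222)·0.7714 = 0.532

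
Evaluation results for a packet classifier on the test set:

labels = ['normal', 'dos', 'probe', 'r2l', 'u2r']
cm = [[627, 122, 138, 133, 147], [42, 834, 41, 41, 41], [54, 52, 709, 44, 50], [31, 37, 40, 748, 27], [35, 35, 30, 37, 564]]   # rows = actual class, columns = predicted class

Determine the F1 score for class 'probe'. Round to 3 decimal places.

Treat 'probe' as positive and all other classes as negative.
F1 score = 2·TP/(2·TP+FP+FN).
probe: TP=709, FP=138+41+40+30=249, FN=54+52+44+50=200 → 1418/1867 = 0.7595

0.760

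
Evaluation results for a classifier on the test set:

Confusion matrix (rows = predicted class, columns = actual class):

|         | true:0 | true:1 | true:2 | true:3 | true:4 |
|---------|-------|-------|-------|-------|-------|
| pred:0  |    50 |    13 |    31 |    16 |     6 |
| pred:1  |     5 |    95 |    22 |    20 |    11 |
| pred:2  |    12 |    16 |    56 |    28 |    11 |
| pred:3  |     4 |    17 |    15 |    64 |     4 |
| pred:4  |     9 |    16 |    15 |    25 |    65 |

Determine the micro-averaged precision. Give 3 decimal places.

0.527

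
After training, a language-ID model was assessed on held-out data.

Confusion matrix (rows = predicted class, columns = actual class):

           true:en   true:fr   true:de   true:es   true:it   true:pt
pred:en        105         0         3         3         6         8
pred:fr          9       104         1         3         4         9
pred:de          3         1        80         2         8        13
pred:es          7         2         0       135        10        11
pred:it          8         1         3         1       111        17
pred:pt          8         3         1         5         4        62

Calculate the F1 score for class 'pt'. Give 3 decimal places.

Treat 'pt' as positive and all other classes as negative.
F1 score = 2·TP/(2·TP+FP+FN).
pt: TP=62, FP=8+3+1+5+4=21, FN=8+9+13+11+17=58 → 124/203 = 0.6108

0.611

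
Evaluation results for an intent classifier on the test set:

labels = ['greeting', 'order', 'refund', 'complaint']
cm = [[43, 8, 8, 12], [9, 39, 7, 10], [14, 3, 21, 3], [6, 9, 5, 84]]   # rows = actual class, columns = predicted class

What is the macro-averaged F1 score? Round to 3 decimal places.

0.633

Per-class F1 score (2·TP/(2·TP+FP+FN)):
  greeting: TP=43, FP=9+14+6=29, FN=8+8+12=28 → 86/143 = 0.6014
  order: TP=39, FP=8+3+9=20, FN=9+7+10=26 → 78/124 = 0.6290
  refund: TP=21, FP=8+7+5=20, FN=14+3+3=20 → 42/82 = 0.5122
  complaint: TP=84, FP=12+10+3=25, FN=6+9+5=20 → 168/213 = 0.7887
Macro-F1 score = mean = (0.6014 + 0.6290 + 0.5122 + 0.7887) / 4 = 0.633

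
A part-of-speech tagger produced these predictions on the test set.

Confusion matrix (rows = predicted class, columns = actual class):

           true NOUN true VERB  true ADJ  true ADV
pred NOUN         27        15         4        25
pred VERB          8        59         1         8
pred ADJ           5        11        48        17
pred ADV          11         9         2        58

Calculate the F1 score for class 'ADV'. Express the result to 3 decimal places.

0.617

F1 score = 2·TP/(2·TP+FP+FN).
ADV: TP=58, FP=11+9+2=22, FN=25+8+17=50 → 116/188 = 0.6170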